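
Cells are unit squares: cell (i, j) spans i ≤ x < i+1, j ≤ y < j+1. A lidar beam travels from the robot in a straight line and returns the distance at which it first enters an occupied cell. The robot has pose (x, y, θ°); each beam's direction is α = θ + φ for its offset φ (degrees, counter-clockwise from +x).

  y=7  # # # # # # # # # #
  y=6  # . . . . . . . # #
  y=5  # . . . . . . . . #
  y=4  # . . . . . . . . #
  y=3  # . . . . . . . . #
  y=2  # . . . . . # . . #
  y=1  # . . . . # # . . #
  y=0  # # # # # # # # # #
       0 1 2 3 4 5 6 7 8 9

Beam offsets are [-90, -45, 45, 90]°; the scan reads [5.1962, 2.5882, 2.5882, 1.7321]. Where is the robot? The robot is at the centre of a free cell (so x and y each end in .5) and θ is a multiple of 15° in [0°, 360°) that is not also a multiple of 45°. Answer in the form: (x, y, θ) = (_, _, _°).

(x, y, θ) = (5.5, 5.5, 330°)

Candidates: 44 free-cell centres × 16 headings = 704 poses. Raycast each; keep the one whose scan matches to 4 dp.
  (4.5, 1.5, 330°): beam 1 = 0.5774 ≠ 5.1962 ✗
  (6.5, 3.5, 195°): beam 1 = 3.6235 ≠ 5.1962 ✗
  (4.5, 6.5, 105°): beam 1 = 1.9319 ≠ 5.1962 ✗
  (4.5, 2.5, 330°): beam 1 = 1.7321 ≠ 5.1962 ✗
  …
  (5.5, 5.5, 330°): r_1=5.1962, r_2=2.5882, r_3=2.5882, r_4=1.7321 — all match ✓
No second candidate reproduces the full scan.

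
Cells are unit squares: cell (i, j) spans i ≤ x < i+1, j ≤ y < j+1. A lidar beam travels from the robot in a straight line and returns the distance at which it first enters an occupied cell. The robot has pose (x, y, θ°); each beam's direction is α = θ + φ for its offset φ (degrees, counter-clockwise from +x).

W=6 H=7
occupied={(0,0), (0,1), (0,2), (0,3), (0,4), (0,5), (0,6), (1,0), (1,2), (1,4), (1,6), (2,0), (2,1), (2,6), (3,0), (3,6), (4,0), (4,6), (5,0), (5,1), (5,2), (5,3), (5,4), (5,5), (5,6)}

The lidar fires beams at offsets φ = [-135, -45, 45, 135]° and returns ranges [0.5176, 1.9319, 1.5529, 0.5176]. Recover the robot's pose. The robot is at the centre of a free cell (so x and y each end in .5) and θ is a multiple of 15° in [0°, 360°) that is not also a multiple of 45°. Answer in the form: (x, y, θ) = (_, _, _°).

(x, y, θ) = (4.5, 1.5, 120°)

The pose lattice has 17·16 = 272 candidates. Test each by forward raycasting.
  (3.5, 5.5, 195°): beam 1 = 0.5774 ≠ 0.5176 ✗
  (1.5, 1.5, 240°): beam 2 = 0.5176 ≠ 1.9319 ✗
  (4.5, 3.5, 195°): beam 1 = 1.0000 ≠ 0.5176 ✗
  (3.5, 4.5, 30°): beam 1 = 2.5882 ≠ 0.5176 ✗
  (4.5, 3.5, 300°): beam 1 = 2.5882 ≠ 0.5176 ✗
  …
  (4.5, 1.5, 120°): r_1=0.5176, r_2=1.9319, r_3=1.5529, r_4=0.5176 — all match ✓
Unique over the lattice → pose = (4.5, 1.5, 120°).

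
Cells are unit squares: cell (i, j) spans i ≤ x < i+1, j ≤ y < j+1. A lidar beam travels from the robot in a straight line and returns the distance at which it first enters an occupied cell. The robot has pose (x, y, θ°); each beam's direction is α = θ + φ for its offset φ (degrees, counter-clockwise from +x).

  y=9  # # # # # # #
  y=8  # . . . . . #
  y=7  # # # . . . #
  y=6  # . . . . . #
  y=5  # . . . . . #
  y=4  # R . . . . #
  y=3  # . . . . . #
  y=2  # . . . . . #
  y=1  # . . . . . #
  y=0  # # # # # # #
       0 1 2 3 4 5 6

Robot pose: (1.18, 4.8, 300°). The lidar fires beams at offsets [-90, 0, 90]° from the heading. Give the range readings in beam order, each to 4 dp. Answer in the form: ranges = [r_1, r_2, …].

ranges = [0.2078, 4.3879, 5.5657]

beam 1: φ=-90°, α=210°
  dir = (cos 210°, sin 210°) = (-0.8660, -0.5000); from cell (1,4)
  next x-line at t=0.2078, next y-line at t=1.6000; Δt_x=1.1547, Δt_y=2.0000
    x: enter (0,4) at t=0.2078 ← occupied
  → r_1 = 0.2078
beam 2: φ=0°, α=300°
  dir = (cos 300°, sin 300°) = (0.5000, -0.8660); from cell (1,4)
  next x-line at t=1.6400, next y-line at t=0.9238; Δt_x=2.0000, Δt_y=1.1547
    y: enter (1,3) at t=0.9238
    x: enter (2,3) at t=1.6400
    y: enter (2,2) at t=2.0785
    y: enter (2,1) at t=3.2332
    x: enter (3,1) at t=3.6400
    y: enter (3,0) at t=4.3879 ← occupied
  → r_2 = 4.3879
beam 3: φ=90°, α=30°
  dir = (cos 30°, sin 30°) = (0.8660, 0.5000); from cell (1,4)
  next x-line at t=0.9469, next y-line at t=0.4000; Δt_x=1.1547, Δt_y=2.0000
    y: enter (1,5) at t=0.4000
    x: enter (2,5) at t=0.9469
    x: enter (3,5) at t=2.1016
    y: enter (3,6) at t=2.4000
    x: enter (4,6) at t=3.2563
    y: enter (4,7) at t=4.4000
    x: enter (5,7) at t=4.4110
    x: enter (6,7) at t=5.5657 ← occupied
  → r_3 = 5.5657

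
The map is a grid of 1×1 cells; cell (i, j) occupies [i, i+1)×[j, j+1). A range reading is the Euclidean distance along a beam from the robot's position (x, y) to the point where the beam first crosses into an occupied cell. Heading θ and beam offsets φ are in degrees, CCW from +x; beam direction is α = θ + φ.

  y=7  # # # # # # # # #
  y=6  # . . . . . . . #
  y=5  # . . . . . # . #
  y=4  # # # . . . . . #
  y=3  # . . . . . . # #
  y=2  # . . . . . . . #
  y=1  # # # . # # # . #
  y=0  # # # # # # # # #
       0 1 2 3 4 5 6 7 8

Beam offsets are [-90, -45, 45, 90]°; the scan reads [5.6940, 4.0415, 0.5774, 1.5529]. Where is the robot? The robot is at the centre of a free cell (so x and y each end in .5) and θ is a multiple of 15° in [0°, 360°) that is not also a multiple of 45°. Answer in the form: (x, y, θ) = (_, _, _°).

Candidates: 33 free-cell centres × 16 headings = 528 poses. Raycast each; keep the one whose scan matches to 4 dp.
  (2.5, 3.5, 330°): beam 1 = 1.7321 ≠ 5.6940 ✗
  (7.5, 1.5, 120°): beam 1 = 0.5774 ≠ 5.6940 ✗
  (7.5, 1.5, 150°): beam 1 = 1.0000 ≠ 5.6940 ✗
  …
  (2.5, 3.5, 75°): r_1=5.6940, r_2=4.0415, r_3=0.5774, r_4=1.5529 — all match ✓
Unique over the lattice → pose = (2.5, 3.5, 75°).

(x, y, θ) = (2.5, 3.5, 75°)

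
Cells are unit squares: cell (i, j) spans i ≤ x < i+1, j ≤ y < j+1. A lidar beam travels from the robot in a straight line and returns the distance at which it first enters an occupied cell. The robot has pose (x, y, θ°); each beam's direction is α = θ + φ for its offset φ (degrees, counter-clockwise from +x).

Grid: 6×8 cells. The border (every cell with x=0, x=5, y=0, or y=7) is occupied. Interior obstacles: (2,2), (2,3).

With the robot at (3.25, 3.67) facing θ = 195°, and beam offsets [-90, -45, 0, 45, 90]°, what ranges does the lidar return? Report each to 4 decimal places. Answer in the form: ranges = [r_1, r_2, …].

ranges = [3.4475, 0.2887, 0.2588, 0.5000, 2.7642]

beam 1: φ=-90°, α=105°
  dir = (cos 105°, sin 105°) = (-0.2588, 0.9659); from cell (3,3)
  next x-line at t=0.9659, next y-line at t=0.3416; Δt_x=3.8637, Δt_y=1.0353
    y: enter (3,4) at t=0.3416
    x: enter (2,4) at t=0.9659
    y: enter (2,5) at t=1.3769
    y: enter (2,6) at t=2.4122
    y: enter (2,7) at t=3.4475 ← occupied
  → r_1 = 3.4475
beam 2: φ=-45°, α=150°
  dir = (cos 150°, sin 150°) = (-0.8660, 0.5000); from cell (3,3)
  next x-line at t=0.2887, next y-line at t=0.6600; Δt_x=1.1547, Δt_y=2.0000
    x: enter (2,3) at t=0.2887 ← occupied
  → r_2 = 0.2887
beam 3: φ=0°, α=195°
  dir = (cos 195°, sin 195°) = (-0.9659, -0.2588); from cell (3,3)
  next x-line at t=0.2588, next y-line at t=2.5887; Δt_x=1.0353, Δt_y=3.8637
    x: enter (2,3) at t=0.2588 ← occupied
  → r_3 = 0.2588
beam 4: φ=45°, α=240°
  dir = (cos 240°, sin 240°) = (-0.5000, -0.8660); from cell (3,3)
  next x-line at t=0.5000, next y-line at t=0.7736; Δt_x=2.0000, Δt_y=1.1547
    x: enter (2,3) at t=0.5000 ← occupied
  → r_4 = 0.5000
beam 5: φ=90°, α=285°
  dir = (cos 285°, sin 285°) = (0.2588, -0.9659); from cell (3,3)
  next x-line at t=2.8978, next y-line at t=0.6936; Δt_x=3.8637, Δt_y=1.0353
    y: enter (3,2) at t=0.6936
    y: enter (3,1) at t=1.7289
    y: enter (3,0) at t=2.7642 ← occupied
  → r_5 = 2.7642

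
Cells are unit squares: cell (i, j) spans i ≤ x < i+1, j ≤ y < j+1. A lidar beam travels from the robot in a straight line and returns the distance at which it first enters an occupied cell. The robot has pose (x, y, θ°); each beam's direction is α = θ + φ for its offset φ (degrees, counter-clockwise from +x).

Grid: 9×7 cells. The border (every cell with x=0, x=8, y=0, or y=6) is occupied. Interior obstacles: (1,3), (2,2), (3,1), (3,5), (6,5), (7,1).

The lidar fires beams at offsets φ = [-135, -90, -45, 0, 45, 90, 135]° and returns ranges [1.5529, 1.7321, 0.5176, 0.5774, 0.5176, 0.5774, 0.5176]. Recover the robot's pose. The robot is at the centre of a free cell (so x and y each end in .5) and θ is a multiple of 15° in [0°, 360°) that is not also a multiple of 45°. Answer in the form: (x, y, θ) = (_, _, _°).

Enumerate (i+0.5, j+0.5, θ) over the 29 free cells and 16 admissible headings. For each, cast all 7 beams and compare to the given ranges.
  (5.5, 2.5, 330°): beam 1 = 1.9319 ≠ 1.5529 ✗
  (4.5, 2.5, 255°): beam 1 = 2.8868 ≠ 1.5529 ✗
  (5.5, 1.5, 30°): beam 1 = 0.5176 ≠ 1.5529 ✗
  (7.5, 3.5, 165°): beam 1 = 0.5774 ≠ 1.5529 ✗
  (1.5, 2.5, 150°): beam 1 = 0.5176 ≠ 1.5529 ✗
  …
  (1.5, 2.5, 30°): r_1=1.5529, r_2=1.7321, r_3=0.5176, r_4=0.5774, r_5=0.5176, r_6=0.5774, r_7=0.5176 — all match ✓
Only this pose fits every beam.

(x, y, θ) = (1.5, 2.5, 30°)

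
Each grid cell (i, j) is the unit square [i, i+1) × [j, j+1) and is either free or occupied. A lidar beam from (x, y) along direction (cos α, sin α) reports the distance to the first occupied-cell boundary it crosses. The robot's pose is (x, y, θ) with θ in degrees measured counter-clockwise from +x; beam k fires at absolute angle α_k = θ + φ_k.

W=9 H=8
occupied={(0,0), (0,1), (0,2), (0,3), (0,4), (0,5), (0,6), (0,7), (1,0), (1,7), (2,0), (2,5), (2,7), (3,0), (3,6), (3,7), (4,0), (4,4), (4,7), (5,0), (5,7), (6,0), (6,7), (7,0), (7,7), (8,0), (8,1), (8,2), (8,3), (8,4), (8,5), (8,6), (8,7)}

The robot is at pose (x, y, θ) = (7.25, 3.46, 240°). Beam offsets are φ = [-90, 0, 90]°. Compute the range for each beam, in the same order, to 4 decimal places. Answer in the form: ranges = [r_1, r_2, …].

beam 1: φ=-90°, α=150°
  direction (-0.8660, 0.5000); cell (7,3); t to first gridline: x 0.2887, y 1.0800 (then +1.1547 / +2.0000)
    (6,3) via x @ 0.2887
    (6,4) via y @ 1.0800
    (5,4) via x @ 1.4434
    (4,4) via x @ 2.5981  # hit
  → r_1 = 2.5981
beam 2: φ=0°, α=240°
  direction (-0.5000, -0.8660); cell (7,3); t to first gridline: x 0.5000, y 0.5312 (then +2.0000 / +1.1547)
    (6,3) via x @ 0.5000
    (6,2) via y @ 0.5312
    (6,1) via y @ 1.6859
    (5,1) via x @ 2.5000
    (5,0) via y @ 2.8406  # hit
  → r_2 = 2.8406
beam 3: φ=90°, α=330°
  direction (0.8660, -0.5000); cell (7,3); t to first gridline: x 0.8660, y 0.9200 (then +1.1547 / +2.0000)
    (8,3) via x @ 0.8660  # hit
  → r_3 = 0.8660

ranges = [2.5981, 2.8406, 0.8660]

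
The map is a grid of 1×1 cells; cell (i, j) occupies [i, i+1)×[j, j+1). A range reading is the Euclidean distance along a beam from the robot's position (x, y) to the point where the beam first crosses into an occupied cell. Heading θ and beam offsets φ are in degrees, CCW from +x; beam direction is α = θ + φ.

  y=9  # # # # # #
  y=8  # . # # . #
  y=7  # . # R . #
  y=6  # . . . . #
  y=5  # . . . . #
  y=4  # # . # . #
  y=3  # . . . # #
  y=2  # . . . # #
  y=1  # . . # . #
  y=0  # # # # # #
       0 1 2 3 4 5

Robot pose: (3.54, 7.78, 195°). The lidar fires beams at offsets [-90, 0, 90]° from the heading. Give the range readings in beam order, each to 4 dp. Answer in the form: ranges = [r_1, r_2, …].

ranges = [0.2278, 0.5590, 3.9133]

beam 1: φ=-90°, α=105°
  direction (-0.2588, 0.9659); cell (3,7); t to first gridline: x 2.0864, y 0.2278 (then +3.8637 / +1.0353)
    (3,8) via y @ 0.2278  # hit
  → r_1 = 0.2278
beam 2: φ=0°, α=195°
  direction (-0.9659, -0.2588); cell (3,7); t to first gridline: x 0.5590, y 3.0137 (then +1.0353 / +3.8637)
    (2,7) via x @ 0.5590  # hit
  → r_2 = 0.5590
beam 3: φ=90°, α=285°
  direction (0.2588, -0.9659); cell (3,7); t to first gridline: x 1.7773, y 0.8075 (then +3.8637 / +1.0353)
    (3,6) via y @ 0.8075
    (4,6) via x @ 1.7773
    (4,5) via y @ 1.8428
    (4,4) via y @ 2.8781
    (4,3) via y @ 3.9133  # hit
  → r_3 = 3.9133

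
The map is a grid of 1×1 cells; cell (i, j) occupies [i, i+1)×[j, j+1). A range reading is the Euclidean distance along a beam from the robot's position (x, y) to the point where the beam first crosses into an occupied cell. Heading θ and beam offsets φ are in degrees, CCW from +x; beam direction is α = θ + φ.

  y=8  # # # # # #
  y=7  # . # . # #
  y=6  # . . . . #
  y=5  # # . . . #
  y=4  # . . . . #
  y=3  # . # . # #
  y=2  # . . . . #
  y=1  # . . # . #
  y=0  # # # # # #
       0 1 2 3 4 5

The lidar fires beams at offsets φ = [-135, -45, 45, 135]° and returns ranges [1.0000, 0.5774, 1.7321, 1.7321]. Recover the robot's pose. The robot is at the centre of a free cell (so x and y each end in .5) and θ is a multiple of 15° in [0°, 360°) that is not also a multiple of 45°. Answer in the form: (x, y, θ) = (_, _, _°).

(x, y, θ) = (2.5, 2.5, 105°)

Candidates: 22 free-cell centres × 16 headings = 352 poses. Raycast each; keep the one whose scan matches to 4 dp.
  (2.5, 6.5, 285°): beam 1 = 1.7321 ≠ 1.0000 ✗
  (2.5, 6.5, 105°): beam 1 = 2.8868 ≠ 1.0000 ✗
  (2.5, 2.5, 210°): beam 1 = 0.5176 ≠ 1.0000 ✗
  (3.5, 7.5, 120°): beam 1 = 0.5176 ≠ 1.0000 ✗
  (1.5, 6.5, 300°): beam 1 = 0.5176 ≠ 1.0000 ✗
  …
  (2.5, 2.5, 105°): r_1=1.0000, r_2=0.5774, r_3=1.7321, r_4=1.7321 — all match ✓
Unique over the lattice → pose = (2.5, 2.5, 105°).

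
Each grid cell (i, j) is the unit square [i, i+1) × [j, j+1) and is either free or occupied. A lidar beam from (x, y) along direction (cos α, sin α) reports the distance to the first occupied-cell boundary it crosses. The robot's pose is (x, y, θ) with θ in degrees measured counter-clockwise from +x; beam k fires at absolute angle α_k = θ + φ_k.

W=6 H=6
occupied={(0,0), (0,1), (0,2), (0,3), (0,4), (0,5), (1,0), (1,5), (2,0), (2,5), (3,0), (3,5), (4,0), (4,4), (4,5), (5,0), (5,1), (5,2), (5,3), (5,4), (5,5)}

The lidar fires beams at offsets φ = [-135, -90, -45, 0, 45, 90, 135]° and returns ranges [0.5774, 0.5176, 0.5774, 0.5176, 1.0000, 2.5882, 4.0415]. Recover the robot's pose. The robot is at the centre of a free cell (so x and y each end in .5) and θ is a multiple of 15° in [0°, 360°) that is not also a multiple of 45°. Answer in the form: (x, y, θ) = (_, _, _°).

(x, y, θ) = (3.5, 4.5, 105°)

Candidates: 15 free-cell centres × 16 headings = 240 poses. Raycast each; keep the one whose scan matches to 4 dp.
  (3.5, 2.5, 210°): beam 1 = 1.9319 ≠ 0.5774 ✗
  (4.5, 1.5, 150°): beam 1 = 0.5176 ≠ 0.5774 ✗
  (2.5, 1.5, 105°): beam 1 = 1.0000 ≠ 0.5774 ✗
  (4.5, 3.5, 285°): beam 1 = 3.0000 ≠ 0.5774 ✗
  …
  (3.5, 4.5, 105°): r_1=0.5774, r_2=0.5176, r_3=0.5774, r_4=0.5176, r_5=1.0000, r_6=2.5882, r_7=4.0415 — all match ✓
Unique over the lattice → pose = (3.5, 4.5, 105°).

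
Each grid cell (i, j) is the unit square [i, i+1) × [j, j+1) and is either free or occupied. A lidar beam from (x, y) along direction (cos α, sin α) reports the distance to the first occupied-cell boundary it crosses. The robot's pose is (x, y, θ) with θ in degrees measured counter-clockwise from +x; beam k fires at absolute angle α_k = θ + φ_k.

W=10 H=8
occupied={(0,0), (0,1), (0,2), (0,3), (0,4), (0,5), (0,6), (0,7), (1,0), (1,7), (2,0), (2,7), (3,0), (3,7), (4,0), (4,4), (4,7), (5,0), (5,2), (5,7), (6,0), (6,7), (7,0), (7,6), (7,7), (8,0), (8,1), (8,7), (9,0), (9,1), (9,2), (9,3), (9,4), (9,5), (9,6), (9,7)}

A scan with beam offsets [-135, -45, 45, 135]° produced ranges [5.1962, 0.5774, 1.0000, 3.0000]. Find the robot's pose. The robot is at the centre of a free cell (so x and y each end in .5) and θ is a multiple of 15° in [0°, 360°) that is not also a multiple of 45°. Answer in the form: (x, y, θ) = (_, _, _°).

Enumerate (i+0.5, j+0.5, θ) over the 44 free cells and 16 admissible headings. For each, cast all 4 beams and compare to the given ranges.
  (1.5, 5.5, 105°): beam 1 = 2.8868 ≠ 5.1962 ✗
  (7.5, 3.5, 195°): beam 1 = 3.0000 ≠ 5.1962 ✗
  (5.5, 6.5, 120°): beam 1 = 1.5529 ≠ 5.1962 ✗
  (7.5, 5.5, 285°): beam 1 = 3.0000 ≠ 5.1962 ✗
  …
  (1.5, 2.5, 195°): r_1=5.1962, r_2=0.5774, r_3=1.0000, r_4=3.0000 — all match ✓
No second candidate reproduces the full scan.

(x, y, θ) = (1.5, 2.5, 195°)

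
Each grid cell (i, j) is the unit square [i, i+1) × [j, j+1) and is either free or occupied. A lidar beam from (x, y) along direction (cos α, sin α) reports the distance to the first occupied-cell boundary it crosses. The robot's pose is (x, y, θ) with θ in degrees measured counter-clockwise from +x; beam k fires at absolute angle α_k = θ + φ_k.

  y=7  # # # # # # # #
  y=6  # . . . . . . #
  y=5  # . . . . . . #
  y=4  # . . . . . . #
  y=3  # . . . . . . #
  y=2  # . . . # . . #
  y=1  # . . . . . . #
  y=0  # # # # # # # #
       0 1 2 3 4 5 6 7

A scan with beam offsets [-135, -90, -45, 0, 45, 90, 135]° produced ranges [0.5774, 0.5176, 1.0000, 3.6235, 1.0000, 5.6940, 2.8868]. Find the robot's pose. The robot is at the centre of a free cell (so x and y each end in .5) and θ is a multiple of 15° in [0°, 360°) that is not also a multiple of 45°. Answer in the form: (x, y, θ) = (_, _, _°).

Enumerate (i+0.5, j+0.5, θ) over the 35 free cells and 16 admissible headings. For each, cast all 7 beams and compare to the given ranges.
  (6.5, 3.5, 300°): beam 1 = 5.6940 ≠ 0.5774 ✗
  (6.5, 6.5, 150°): beam 1 = 0.5176 ≠ 0.5774 ✗
  (1.5, 2.5, 240°): beam 1 = 1.9319 ≠ 0.5774 ✗
  …
  (3.5, 1.5, 15°): r_1=0.5774, r_2=0.5176, r_3=1.0000, r_4=3.6235, r_5=1.0000, r_6=5.6940, r_7=2.8868 — all match ✓
Unique over the lattice → pose = (3.5, 1.5, 15°).

(x, y, θ) = (3.5, 1.5, 15°)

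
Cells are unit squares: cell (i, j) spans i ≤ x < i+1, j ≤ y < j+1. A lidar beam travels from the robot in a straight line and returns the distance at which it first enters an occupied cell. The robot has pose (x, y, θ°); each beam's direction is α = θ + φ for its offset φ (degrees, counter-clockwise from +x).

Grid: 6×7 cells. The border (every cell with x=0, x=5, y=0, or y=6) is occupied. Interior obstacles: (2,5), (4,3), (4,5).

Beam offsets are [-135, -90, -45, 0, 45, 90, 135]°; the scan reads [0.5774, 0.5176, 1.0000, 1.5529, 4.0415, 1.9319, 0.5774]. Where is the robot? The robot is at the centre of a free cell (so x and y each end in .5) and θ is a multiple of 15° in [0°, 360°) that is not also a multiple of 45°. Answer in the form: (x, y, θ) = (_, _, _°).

The pose lattice has 17·16 = 272 candidates. Test each by forward raycasting.
  (3.5, 5.5, 60°): beam 1 = 1.9319 ≠ 0.5774 ✗
  (1.5, 3.5, 255°): beam 1 = 1.0000 ≠ 0.5774 ✗
  (1.5, 5.5, 210°): beam 1 = 0.5176 ≠ 0.5774 ✗
  (2.5, 2.5, 30°): beam 1 = 1.5529 ≠ 0.5774 ✗
  …
  (4.5, 1.5, 105°): r_1=0.5774, r_2=0.5176, r_3=1.0000, r_4=1.5529, r_5=4.0415, r_6=1.9319, r_7=0.5774 — all match ✓
No second candidate reproduces the full scan.

(x, y, θ) = (4.5, 1.5, 105°)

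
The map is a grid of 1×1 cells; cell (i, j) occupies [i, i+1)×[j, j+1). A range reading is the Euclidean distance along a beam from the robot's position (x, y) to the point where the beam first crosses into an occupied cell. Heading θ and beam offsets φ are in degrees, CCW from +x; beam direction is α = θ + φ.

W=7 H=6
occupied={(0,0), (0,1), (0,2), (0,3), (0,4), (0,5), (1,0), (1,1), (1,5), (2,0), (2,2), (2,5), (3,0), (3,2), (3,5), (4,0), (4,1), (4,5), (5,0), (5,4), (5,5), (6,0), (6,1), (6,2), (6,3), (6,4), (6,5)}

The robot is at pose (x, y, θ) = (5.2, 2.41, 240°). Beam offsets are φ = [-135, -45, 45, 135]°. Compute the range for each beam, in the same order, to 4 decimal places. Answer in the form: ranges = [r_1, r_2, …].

beam 1: φ=-135°, α=105°
  cosα=-0.2588 sinα=0.9659 | (5,2) | tMaxX 0.7727 tMaxY 0.6108 | tΔX 3.8637 tΔY 1.0353
    t=0.6108 [y] (5,3)
    t=0.7727 [x] (4,3)
    t=1.6461 [y] (4,4)
    t=2.6814 [y] (4,5) — stop
  → r_1 = 2.6814
beam 2: φ=-45°, α=195°
  cosα=-0.9659 sinα=-0.2588 | (5,2) | tMaxX 0.2071 tMaxY 1.5841 | tΔX 1.0353 tΔY 3.8637
    t=0.2071 [x] (4,2)
    t=1.2423 [x] (3,2) — stop
  → r_2 = 1.2423
beam 3: φ=45°, α=285°
  cosα=0.2588 sinα=-0.9659 | (5,2) | tMaxX 3.0910 tMaxY 0.4245 | tΔX 3.8637 tΔY 1.0353
    t=0.4245 [y] (5,1)
    t=1.4597 [y] (5,0) — stop
  → r_3 = 1.4597
beam 4: φ=135°, α=15°
  cosα=0.9659 sinα=0.2588 | (5,2) | tMaxX 0.8282 tMaxY 2.2796 | tΔX 1.0353 tΔY 3.8637
    t=0.8282 [x] (6,2) — stop
  → r_4 = 0.8282

ranges = [2.6814, 1.2423, 1.4597, 0.8282]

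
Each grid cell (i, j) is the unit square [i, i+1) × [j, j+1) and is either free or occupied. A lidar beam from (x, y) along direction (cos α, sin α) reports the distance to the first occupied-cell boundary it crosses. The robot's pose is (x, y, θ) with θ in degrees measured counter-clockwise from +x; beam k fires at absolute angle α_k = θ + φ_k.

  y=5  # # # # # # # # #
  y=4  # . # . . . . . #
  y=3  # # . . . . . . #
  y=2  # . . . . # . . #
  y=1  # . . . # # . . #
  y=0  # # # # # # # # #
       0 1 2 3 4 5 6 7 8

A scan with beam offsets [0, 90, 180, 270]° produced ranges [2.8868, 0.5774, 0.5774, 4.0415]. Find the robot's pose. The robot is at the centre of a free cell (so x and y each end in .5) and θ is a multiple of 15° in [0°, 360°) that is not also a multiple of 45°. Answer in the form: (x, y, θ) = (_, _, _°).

Enumerate (i+0.5, j+0.5, θ) over the 23 free cells and 16 admissible headings. For each, cast all 4 beams and compare to the given ranges.
  (2.5, 3.5, 150°): beam 1 = 0.5774 ≠ 2.8868 ✗
  (7.5, 2.5, 240°): beam 1 = 1.7321 ≠ 2.8868 ✗
  (3.5, 4.5, 165°): beam 1 = 0.5176 ≠ 2.8868 ✗
  …
  (3.5, 1.5, 150°): r_1=2.8868, r_2=0.5774, r_3=0.5774, r_4=4.0415 — all match ✓
Unique over the lattice → pose = (3.5, 1.5, 150°).

(x, y, θ) = (3.5, 1.5, 150°)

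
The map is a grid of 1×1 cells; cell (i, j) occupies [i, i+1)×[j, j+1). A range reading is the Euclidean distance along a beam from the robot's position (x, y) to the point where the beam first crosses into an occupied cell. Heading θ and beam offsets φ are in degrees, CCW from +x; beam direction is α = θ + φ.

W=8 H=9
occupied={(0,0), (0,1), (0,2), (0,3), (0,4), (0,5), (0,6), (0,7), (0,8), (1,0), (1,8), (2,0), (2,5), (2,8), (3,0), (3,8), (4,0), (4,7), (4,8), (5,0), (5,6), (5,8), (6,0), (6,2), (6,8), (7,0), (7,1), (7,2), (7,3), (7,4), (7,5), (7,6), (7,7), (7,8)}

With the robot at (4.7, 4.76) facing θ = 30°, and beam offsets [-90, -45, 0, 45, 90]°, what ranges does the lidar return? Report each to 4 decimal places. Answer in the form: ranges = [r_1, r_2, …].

beam 1: φ=-90°, α=300°
  d=(0.5000,-0.8660)  start (4,4)  tX=0.6000 tY=0.8776  stride 1/|dx|=2.0000 1/|dy|=1.1547
    cross x-line → (5,4), t=0.6000
    cross y-line → (5,3), t=0.8776
    cross y-line → (5,2), t=2.0323
    cross x-line → (6,2), t=2.6000 (wall)
  → r_1 = 2.6000
beam 2: φ=-45°, α=345°
  d=(0.9659,-0.2588)  start (4,4)  tX=0.3106 tY=2.9364  stride 1/|dx|=1.0353 1/|dy|=3.8637
    cross x-line → (5,4), t=0.3106
    cross x-line → (6,4), t=1.3459
    cross x-line → (7,4), t=2.3811 (wall)
  → r_2 = 2.3811
beam 3: φ=0°, α=30°
  d=(0.8660,0.5000)  start (4,4)  tX=0.3464 tY=0.4800  stride 1/|dx|=1.1547 1/|dy|=2.0000
    cross x-line → (5,4), t=0.3464
    cross y-line → (5,5), t=0.4800
    cross x-line → (6,5), t=1.5011
    cross y-line → (6,6), t=2.4800
    cross x-line → (7,6), t=2.6558 (wall)
  → r_3 = 2.6558
beam 4: φ=45°, α=75°
  d=(0.2588,0.9659)  start (4,4)  tX=1.1591 tY=0.2485  stride 1/|dx|=3.8637 1/|dy|=1.0353
    cross y-line → (4,5), t=0.2485
    cross x-line → (5,5), t=1.1591
    cross y-line → (5,6), t=1.2837 (wall)
  → r_4 = 1.2837
beam 5: φ=90°, α=120°
  d=(-0.5000,0.8660)  start (4,4)  tX=1.4000 tY=0.2771  stride 1/|dx|=2.0000 1/|dy|=1.1547
    cross y-line → (4,5), t=0.2771
    cross x-line → (3,5), t=1.4000
    cross y-line → (3,6), t=1.4318
    cross y-line → (3,7), t=2.5865
    cross x-line → (2,7), t=3.4000
    cross y-line → (2,8), t=3.7412 (wall)
  → r_5 = 3.7412

ranges = [2.6000, 2.3811, 2.6558, 1.2837, 3.7412]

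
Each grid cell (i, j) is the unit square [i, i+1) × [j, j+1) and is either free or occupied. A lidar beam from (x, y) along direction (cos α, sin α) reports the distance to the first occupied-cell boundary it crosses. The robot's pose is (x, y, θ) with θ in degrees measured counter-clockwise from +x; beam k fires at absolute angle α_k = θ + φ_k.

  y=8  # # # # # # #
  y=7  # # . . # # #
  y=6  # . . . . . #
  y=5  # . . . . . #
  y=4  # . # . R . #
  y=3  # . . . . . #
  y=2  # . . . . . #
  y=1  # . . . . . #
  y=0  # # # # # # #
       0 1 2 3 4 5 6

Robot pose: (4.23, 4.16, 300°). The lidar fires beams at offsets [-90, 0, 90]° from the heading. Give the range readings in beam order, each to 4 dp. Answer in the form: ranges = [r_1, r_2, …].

ranges = [3.7297, 3.5400, 2.0438]

beam 1: φ=-90°, α=210°
  cosα=-0.8660 sinα=-0.5000 | (4,4) | tMaxX 0.2656 tMaxY 0.3200 | tΔX 1.1547 tΔY 2.0000
    t=0.2656 [x] (3,4)
    t=0.3200 [y] (3,3)
    t=1.4203 [x] (2,3)
    t=2.3200 [y] (2,2)
    t=2.5750 [x] (1,2)
    t=3.7297 [x] (0,2) — stop
  → r_1 = 3.7297
beam 2: φ=0°, α=300°
  cosα=0.5000 sinα=-0.8660 | (4,4) | tMaxX 1.5400 tMaxY 0.1848 | tΔX 2.0000 tΔY 1.1547
    t=0.1848 [y] (4,3)
    t=1.3395 [y] (4,2)
    t=1.5400 [x] (5,2)
    t=2.4942 [y] (5,1)
    t=3.5400 [x] (6,1) — stop
  → r_2 = 3.5400
beam 3: φ=90°, α=30°
  cosα=0.8660 sinα=0.5000 | (4,4) | tMaxX 0.8891 tMaxY 1.6800 | tΔX 1.1547 tΔY 2.0000
    t=0.8891 [x] (5,4)
    t=1.6800 [y] (5,5)
    t=2.0438 [x] (6,5) — stop
  → r_3 = 2.0438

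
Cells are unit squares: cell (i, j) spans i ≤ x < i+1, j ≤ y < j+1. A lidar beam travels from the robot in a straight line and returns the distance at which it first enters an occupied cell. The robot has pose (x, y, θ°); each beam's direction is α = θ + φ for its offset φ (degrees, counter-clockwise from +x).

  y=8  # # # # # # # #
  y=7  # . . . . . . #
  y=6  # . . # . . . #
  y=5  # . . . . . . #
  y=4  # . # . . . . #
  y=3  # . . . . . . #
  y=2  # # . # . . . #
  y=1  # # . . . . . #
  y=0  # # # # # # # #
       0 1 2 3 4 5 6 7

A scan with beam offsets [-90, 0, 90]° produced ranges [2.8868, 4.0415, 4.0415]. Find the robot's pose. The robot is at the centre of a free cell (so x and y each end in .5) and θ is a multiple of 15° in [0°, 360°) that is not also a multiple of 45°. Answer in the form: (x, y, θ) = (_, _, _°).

The pose lattice has 37·16 = 592 candidates. Test each by forward raycasting.
  (2.5, 3.5, 300°): beam 1 = 1.0000 ≠ 2.8868 ✗
  (2.5, 6.5, 300°): beam 1 = 1.7321 ≠ 2.8868 ✗
  (1.5, 5.5, 330°): beam 1 = 1.0000 ≠ 2.8868 ✗
  (1.5, 3.5, 240°): beam 1 = 0.5774 ≠ 2.8868 ✗
  (2.5, 5.5, 195°): beam 1 = 2.5882 ≠ 2.8868 ✗
  …
  (4.5, 4.5, 60°): r_1=2.8868, r_2=4.0415, r_3=4.0415 — all match ✓
Unique over the lattice → pose = (4.5, 4.5, 60°).

(x, y, θ) = (4.5, 4.5, 60°)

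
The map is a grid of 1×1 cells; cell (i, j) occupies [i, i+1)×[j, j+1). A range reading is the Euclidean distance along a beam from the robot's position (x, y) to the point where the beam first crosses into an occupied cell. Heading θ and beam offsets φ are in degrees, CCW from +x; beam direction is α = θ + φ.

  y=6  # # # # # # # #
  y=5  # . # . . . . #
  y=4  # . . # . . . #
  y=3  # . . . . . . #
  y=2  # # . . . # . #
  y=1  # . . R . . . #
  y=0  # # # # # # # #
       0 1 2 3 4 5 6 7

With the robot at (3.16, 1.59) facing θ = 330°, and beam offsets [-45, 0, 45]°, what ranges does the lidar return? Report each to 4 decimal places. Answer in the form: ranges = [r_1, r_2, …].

beam 1: φ=-45°, α=285°
  d=(0.2588,-0.9659)  start (3,1)  tX=3.2455 tY=0.6108  stride 1/|dx|=3.8637 1/|dy|=1.0353
    cross y-line → (3,0), t=0.6108 (wall)
  → r_1 = 0.6108
beam 2: φ=0°, α=330°
  d=(0.8660,-0.5000)  start (3,1)  tX=0.9699 tY=1.1800  stride 1/|dx|=1.1547 1/|dy|=2.0000
    cross x-line → (4,1), t=0.9699
    cross y-line → (4,0), t=1.1800 (wall)
  → r_2 = 1.1800
beam 3: φ=45°, α=15°
  d=(0.9659,0.2588)  start (3,1)  tX=0.8696 tY=1.5841  stride 1/|dx|=1.0353 1/|dy|=3.8637
    cross x-line → (4,1), t=0.8696
    cross y-line → (4,2), t=1.5841
    cross x-line → (5,2), t=1.9049 (wall)
  → r_3 = 1.9049

ranges = [0.6108, 1.1800, 1.9049]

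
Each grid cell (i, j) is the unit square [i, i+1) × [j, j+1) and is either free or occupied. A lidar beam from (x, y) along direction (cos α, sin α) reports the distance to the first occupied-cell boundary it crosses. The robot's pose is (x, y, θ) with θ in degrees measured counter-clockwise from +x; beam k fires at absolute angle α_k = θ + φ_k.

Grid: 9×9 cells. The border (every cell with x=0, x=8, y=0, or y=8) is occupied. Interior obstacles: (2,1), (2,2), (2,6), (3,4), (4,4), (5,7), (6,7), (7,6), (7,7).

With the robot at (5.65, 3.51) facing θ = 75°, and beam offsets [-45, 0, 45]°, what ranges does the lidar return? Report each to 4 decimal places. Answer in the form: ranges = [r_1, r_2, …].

ranges = [2.7135, 3.6131, 1.3000]

beam 1: φ=-45°, α=30°
  d=(0.8660,0.5000)  start (5,3)  tX=0.4041 tY=0.9800  stride 1/|dx|=1.1547 1/|dy|=2.0000
    cross x-line → (6,3), t=0.4041
    cross y-line → (6,4), t=0.9800
    cross x-line → (7,4), t=1.5588
    cross x-line → (8,4), t=2.7135 (wall)
  → r_1 = 2.7135
beam 2: φ=0°, α=75°
  d=(0.2588,0.9659)  start (5,3)  tX=1.3523 tY=0.5073  stride 1/|dx|=3.8637 1/|dy|=1.0353
    cross y-line → (5,4), t=0.5073
    cross x-line → (6,4), t=1.3523
    cross y-line → (6,5), t=1.5426
    cross y-line → (6,6), t=2.5778
    cross y-line → (6,7), t=3.6131 (wall)
  → r_2 = 3.6131
beam 3: φ=45°, α=120°
  d=(-0.5000,0.8660)  start (5,3)  tX=1.3000 tY=0.5658  stride 1/|dx|=2.0000 1/|dy|=1.1547
    cross y-line → (5,4), t=0.5658
    cross x-line → (4,4), t=1.3000 (wall)
  → r_3 = 1.3000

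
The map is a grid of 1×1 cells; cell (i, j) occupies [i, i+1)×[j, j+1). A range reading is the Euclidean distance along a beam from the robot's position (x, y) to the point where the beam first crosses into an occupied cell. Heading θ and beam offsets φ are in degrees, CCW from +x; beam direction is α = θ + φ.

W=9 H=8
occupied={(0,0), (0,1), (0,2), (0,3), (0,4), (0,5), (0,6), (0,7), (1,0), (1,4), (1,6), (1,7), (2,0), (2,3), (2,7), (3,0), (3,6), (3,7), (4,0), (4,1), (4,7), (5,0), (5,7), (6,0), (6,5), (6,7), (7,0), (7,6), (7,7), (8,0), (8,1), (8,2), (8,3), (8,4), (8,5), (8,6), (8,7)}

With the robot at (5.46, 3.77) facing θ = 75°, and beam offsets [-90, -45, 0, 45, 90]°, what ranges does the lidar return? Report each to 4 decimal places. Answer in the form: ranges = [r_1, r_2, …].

beam 1: φ=-90°, α=345°
  cosα=0.9659 sinα=-0.2588 | (5,3) | tMaxX 0.5590 tMaxY 2.9751 | tΔX 1.0353 tΔY 3.8637
    t=0.5590 [x] (6,3)
    t=1.5943 [x] (7,3)
    t=2.6296 [x] (8,3) — stop
  → r_1 = 2.6296
beam 2: φ=-45°, α=30°
  cosα=0.8660 sinα=0.5000 | (5,3) | tMaxX 0.6235 tMaxY 0.4600 | tΔX 1.1547 tΔY 2.0000
    t=0.4600 [y] (5,4)
    t=0.6235 [x] (6,4)
    t=1.7782 [x] (7,4)
    t=2.4600 [y] (7,5)
    t=2.9329 [x] (8,5) — stop
  → r_2 = 2.9329
beam 3: φ=0°, α=75°
  cosα=0.2588 sinα=0.9659 | (5,3) | tMaxX 2.0864 tMaxY 0.2381 | tΔX 3.8637 tΔY 1.0353
    t=0.2381 [y] (5,4)
    t=1.2734 [y] (5,5)
    t=2.0864 [x] (6,5) — stop
  → r_3 = 2.0864
beam 4: φ=45°, α=120°
  cosα=-0.5000 sinα=0.8660 | (5,3) | tMaxX 0.9200 tMaxY 0.2656 | tΔX 2.0000 tΔY 1.1547
    t=0.2656 [y] (5,4)
    t=0.9200 [x] (4,4)
    t=1.4203 [y] (4,5)
    t=2.5750 [y] (4,6)
    t=2.9200 [x] (3,6) — stop
  → r_4 = 2.9200
beam 5: φ=90°, α=165°
  cosα=-0.9659 sinα=0.2588 | (5,3) | tMaxX 0.4762 tMaxY 0.8887 | tΔX 1.0353 tΔY 3.8637
    t=0.4762 [x] (4,3)
    t=0.8887 [y] (4,4)
    t=1.5115 [x] (3,4)
    t=2.5468 [x] (2,4)
    t=3.5821 [x] (1,4) — stop
  → r_5 = 3.5821

ranges = [2.6296, 2.9329, 2.0864, 2.9200, 3.5821]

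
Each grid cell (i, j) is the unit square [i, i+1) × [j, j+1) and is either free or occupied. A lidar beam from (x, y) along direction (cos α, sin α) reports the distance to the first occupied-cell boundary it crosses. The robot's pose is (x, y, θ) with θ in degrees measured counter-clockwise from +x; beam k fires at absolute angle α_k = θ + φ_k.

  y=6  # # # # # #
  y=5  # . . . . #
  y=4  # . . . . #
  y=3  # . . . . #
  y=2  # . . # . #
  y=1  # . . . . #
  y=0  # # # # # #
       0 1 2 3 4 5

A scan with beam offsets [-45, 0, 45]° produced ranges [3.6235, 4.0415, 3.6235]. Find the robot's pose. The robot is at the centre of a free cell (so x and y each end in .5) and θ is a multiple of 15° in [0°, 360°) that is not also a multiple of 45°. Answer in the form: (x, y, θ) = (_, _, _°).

Candidates: 19 free-cell centres × 16 headings = 304 poses. Raycast each; keep the one whose scan matches to 4 dp.
  (4.5, 2.5, 240°): beam 1 = 0.5176 ≠ 3.6235 ✗
  (1.5, 2.5, 150°): beam 1 = 1.9319 ≠ 3.6235 ✗
  (1.5, 4.5, 255°): beam 1 = 0.5774 ≠ 3.6235 ✗
  (4.5, 2.5, 30°): beam 1 = 0.5176 ≠ 3.6235 ✗
  (2.5, 1.5, 255°): beam 1 = 1.0000 ≠ 3.6235 ✗
  …
  (1.5, 4.5, 330°): r_1=3.6235, r_2=4.0415, r_3=3.6235 — all match ✓
No second candidate reproduces the full scan.

(x, y, θ) = (1.5, 4.5, 330°)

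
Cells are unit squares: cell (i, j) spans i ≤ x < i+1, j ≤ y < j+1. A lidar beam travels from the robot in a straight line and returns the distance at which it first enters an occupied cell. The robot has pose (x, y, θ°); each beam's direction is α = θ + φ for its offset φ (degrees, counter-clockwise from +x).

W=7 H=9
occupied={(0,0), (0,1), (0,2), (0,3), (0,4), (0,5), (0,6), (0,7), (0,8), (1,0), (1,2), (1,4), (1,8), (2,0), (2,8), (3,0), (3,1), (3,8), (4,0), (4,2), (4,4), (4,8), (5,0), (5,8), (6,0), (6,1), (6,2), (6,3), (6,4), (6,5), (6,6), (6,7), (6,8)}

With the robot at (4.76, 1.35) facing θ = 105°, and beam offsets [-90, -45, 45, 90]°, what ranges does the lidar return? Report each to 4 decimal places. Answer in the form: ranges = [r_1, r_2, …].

ranges = [1.2837, 2.4800, 0.8776, 0.7868]

beam 1: φ=-90°, α=15°
  d=(0.9659,0.2588)  start (4,1)  tX=0.2485 tY=2.5114  stride 1/|dx|=1.0353 1/|dy|=3.8637
    cross x-line → (5,1), t=0.2485
    cross x-line → (6,1), t=1.2837 (wall)
  → r_1 = 1.2837
beam 2: φ=-45°, α=60°
  d=(0.5000,0.8660)  start (4,1)  tX=0.4800 tY=0.7506  stride 1/|dx|=2.0000 1/|dy|=1.1547
    cross x-line → (5,1), t=0.4800
    cross y-line → (5,2), t=0.7506
    cross y-line → (5,3), t=1.9053
    cross x-line → (6,3), t=2.4800 (wall)
  → r_2 = 2.4800
beam 3: φ=45°, α=150°
  d=(-0.8660,0.5000)  start (4,1)  tX=0.8776 tY=1.3000  stride 1/|dx|=1.1547 1/|dy|=2.0000
    cross x-line → (3,1), t=0.8776 (wall)
  → r_3 = 0.8776
beam 4: φ=90°, α=195°
  d=(-0.9659,-0.2588)  start (4,1)  tX=0.7868 tY=1.3523  stride 1/|dx|=1.0353 1/|dy|=3.8637
    cross x-line → (3,1), t=0.7868 (wall)
  → r_4 = 0.7868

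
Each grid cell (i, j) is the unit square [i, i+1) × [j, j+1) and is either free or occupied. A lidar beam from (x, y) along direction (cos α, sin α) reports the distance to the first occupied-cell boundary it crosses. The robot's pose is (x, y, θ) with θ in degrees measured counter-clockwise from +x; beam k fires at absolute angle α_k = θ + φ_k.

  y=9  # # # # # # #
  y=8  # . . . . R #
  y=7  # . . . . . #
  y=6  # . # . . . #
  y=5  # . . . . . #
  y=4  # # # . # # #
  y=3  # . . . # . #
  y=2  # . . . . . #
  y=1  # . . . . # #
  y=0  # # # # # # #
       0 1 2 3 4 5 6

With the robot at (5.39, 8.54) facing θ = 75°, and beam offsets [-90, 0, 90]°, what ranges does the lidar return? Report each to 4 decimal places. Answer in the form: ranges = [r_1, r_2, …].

beam 1: φ=-90°, α=345°
  direction (0.9659, -0.2588); cell (5,8); t to first gridline: x 0.6315, y 2.0864 (then +1.0353 / +3.8637)
    (6,8) via x @ 0.6315  # hit
  → r_1 = 0.6315
beam 2: φ=0°, α=75°
  direction (0.2588, 0.9659); cell (5,8); t to first gridline: x 2.3569, y 0.4762 (then +3.8637 / +1.0353)
    (5,9) via y @ 0.4762  # hit
  → r_2 = 0.4762
beam 3: φ=90°, α=165°
  direction (-0.9659, 0.2588); cell (5,8); t to first gridline: x 0.4038, y 1.7773 (then +1.0353 / +3.8637)
    (4,8) via x @ 0.4038
    (3,8) via x @ 1.4390
    (3,9) via y @ 1.7773  # hit
  → r_3 = 1.7773

ranges = [0.6315, 0.4762, 1.7773]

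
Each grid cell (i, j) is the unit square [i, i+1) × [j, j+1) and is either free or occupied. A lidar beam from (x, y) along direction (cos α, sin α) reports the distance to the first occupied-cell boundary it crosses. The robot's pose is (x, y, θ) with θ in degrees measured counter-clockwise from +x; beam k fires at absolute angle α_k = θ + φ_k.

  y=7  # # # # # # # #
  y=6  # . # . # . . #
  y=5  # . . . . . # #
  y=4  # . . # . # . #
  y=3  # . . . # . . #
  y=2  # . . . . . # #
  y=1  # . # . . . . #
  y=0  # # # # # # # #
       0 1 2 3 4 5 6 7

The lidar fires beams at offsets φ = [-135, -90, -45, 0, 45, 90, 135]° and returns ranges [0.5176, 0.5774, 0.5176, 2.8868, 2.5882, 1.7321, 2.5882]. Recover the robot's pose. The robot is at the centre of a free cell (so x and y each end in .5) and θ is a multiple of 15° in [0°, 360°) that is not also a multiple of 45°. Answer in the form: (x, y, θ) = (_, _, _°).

Candidates: 28 free-cell centres × 16 headings = 448 poses. Raycast each; keep the one whose scan matches to 4 dp.
  (1.5, 6.5, 300°): beam 3 = 1.9319 ≠ 0.5176 ✗
  (6.5, 3.5, 240°): beam 1 = 1.5529 ≠ 0.5176 ✗
  (6.5, 6.5, 75°): beam 1 = 0.5774 ≠ 0.5176 ✗
  (1.5, 1.5, 15°): beam 1 = 0.5774 ≠ 0.5176 ✗
  (3.5, 5.5, 195°): beam 1 = 1.0000 ≠ 0.5176 ✗
  …
  (3.5, 3.5, 150°): r_1=0.5176, r_2=0.5774, r_3=0.5176, r_4=2.8868, r_5=2.5882, r_6=1.7321, r_7=2.5882 — all match ✓
Only this pose fits every beam.

(x, y, θ) = (3.5, 3.5, 150°)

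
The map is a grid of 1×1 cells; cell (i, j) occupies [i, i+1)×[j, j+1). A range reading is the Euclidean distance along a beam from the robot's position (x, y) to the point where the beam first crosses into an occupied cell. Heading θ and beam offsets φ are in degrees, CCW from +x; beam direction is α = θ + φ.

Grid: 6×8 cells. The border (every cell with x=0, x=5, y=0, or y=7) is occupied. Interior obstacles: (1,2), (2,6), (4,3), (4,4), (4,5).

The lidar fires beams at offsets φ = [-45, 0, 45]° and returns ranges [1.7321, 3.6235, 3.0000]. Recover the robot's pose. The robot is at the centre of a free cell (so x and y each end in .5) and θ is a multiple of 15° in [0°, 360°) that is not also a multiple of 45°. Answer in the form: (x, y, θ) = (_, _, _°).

(x, y, θ) = (2.5, 3.5, 75°)

Candidates: 19 free-cell centres × 16 headings = 304 poses. Raycast each; keep the one whose scan matches to 4 dp.
  (2.5, 1.5, 120°): beam 1 = 5.6940 ≠ 1.7321 ✗
  (1.5, 3.5, 30°): beam 1 = 3.6235 ≠ 1.7321 ✗
  (2.5, 2.5, 165°): beam 1 = 3.0000 ≠ 1.7321 ✗
  …
  (2.5, 3.5, 75°): r_1=1.7321, r_2=3.6235, r_3=3.0000 — all match ✓
No second candidate reproduces the full scan.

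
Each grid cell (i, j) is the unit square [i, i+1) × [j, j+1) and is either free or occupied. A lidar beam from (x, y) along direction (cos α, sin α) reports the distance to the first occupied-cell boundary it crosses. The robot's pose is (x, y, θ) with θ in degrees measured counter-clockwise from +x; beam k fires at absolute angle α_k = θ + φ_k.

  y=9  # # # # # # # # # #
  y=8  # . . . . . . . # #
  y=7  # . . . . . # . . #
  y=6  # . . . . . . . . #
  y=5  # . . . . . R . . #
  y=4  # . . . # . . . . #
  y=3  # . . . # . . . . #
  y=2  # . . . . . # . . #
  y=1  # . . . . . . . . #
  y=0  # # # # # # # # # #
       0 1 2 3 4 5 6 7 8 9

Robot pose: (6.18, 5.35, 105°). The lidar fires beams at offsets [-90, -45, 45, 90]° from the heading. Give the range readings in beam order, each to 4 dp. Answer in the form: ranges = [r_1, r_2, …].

beam 1: φ=-90°, α=15°
  direction (0.9659, 0.2588); cell (6,5); t to first gridline: x 0.8489, y 2.5114 (then +1.0353 / +3.8637)
    (7,5) via x @ 0.8489
    (8,5) via x @ 1.8842
    (8,6) via y @ 2.5114
    (9,6) via x @ 2.9195  # hit
  → r_1 = 2.9195
beam 2: φ=-45°, α=60°
  direction (0.5000, 0.8660); cell (6,5); t to first gridline: x 1.6400, y 0.7506 (then +2.0000 / +1.1547)
    (6,6) via y @ 0.7506
    (7,6) via x @ 1.6400
    (7,7) via y @ 1.9053
    (7,8) via y @ 3.0600
    (8,8) via x @ 3.6400  # hit
  → r_2 = 3.6400
beam 3: φ=45°, α=150°
  direction (-0.8660, 0.5000); cell (6,5); t to first gridline: x 0.2078, y 1.3000 (then +1.1547 / +2.0000)
    (5,5) via x @ 0.2078
    (5,6) via y @ 1.3000
    (4,6) via x @ 1.3625
    (3,6) via x @ 2.5172
    (3,7) via y @ 3.3000
    (2,7) via x @ 3.6719
    (1,7) via x @ 4.8266
    (1,8) via y @ 5.3000
    (0,8) via x @ 5.9813  # hit
  → r_3 = 5.9813
beam 4: φ=90°, α=195°
  direction (-0.9659, -0.2588); cell (6,5); t to first gridline: x 0.1863, y 1.3523 (then +1.0353 / +3.8637)
    (5,5) via x @ 0.1863
    (4,5) via x @ 1.2216
    (4,4) via y @ 1.3523  # hit
  → r_4 = 1.3523

ranges = [2.9195, 3.6400, 5.9813, 1.3523]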